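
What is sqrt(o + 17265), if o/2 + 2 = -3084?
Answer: sqrt(11093) ≈ 105.32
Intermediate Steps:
o = -6172 (o = -4 + 2*(-3084) = -4 - 6168 = -6172)
sqrt(o + 17265) = sqrt(-6172 + 17265) = sqrt(11093)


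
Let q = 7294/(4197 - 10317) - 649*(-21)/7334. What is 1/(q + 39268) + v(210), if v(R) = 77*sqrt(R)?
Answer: 11221020/440634492181 + 77*sqrt(210) ≈ 1115.8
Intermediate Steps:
q = 7478821/11221020 (q = 7294/(-6120) + 13629*(1/7334) = 7294*(-1/6120) + 13629/7334 = -3647/3060 + 13629/7334 = 7478821/11221020 ≈ 0.66650)
1/(q + 39268) + v(210) = 1/(7478821/11221020 + 39268) + 77*sqrt(210) = 1/(440634492181/11221020) + 77*sqrt(210) = 11221020/440634492181 + 77*sqrt(210)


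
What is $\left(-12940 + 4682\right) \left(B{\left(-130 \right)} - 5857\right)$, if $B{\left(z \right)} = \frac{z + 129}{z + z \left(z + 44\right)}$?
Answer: $\frac{267228264779}{5525} \approx 4.8367 \cdot 10^{7}$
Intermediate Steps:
$B{\left(z \right)} = \frac{129 + z}{z + z \left(44 + z\right)}$
$\left(-12940 + 4682\right) \left(B{\left(-130 \right)} - 5857\right) = \left(-12940 + 4682\right) \left(\frac{129 - 130}{\left(-130\right) \left(45 - 130\right)} - 5857\right) = - 8258 \left(\left(- \frac{1}{130}\right) \frac{1}{-85} \left(-1\right) - 5857\right) = - 8258 \left(\left(- \frac{1}{130}\right) \left(- \frac{1}{85}\right) \left(-1\right) - 5857\right) = - 8258 \left(- \frac{1}{11050} - 5857\right) = \left(-8258\right) \left(- \frac{64719851}{11050}\right) = \frac{267228264779}{5525}$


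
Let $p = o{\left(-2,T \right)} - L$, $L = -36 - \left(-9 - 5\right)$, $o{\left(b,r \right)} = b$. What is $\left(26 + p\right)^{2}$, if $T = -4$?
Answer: $2116$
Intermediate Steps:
$L = -22$ ($L = -36 - -14 = -36 + 14 = -22$)
$p = 20$ ($p = -2 - -22 = -2 + 22 = 20$)
$\left(26 + p\right)^{2} = \left(26 + 20\right)^{2} = 46^{2} = 2116$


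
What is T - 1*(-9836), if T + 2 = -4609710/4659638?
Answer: 22909135191/2329819 ≈ 9833.0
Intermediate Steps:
T = -6964493/2329819 (T = -2 - 4609710/4659638 = -2 - 4609710*1/4659638 = -2 - 2304855/2329819 = -6964493/2329819 ≈ -2.9893)
T - 1*(-9836) = -6964493/2329819 - 1*(-9836) = -6964493/2329819 + 9836 = 22909135191/2329819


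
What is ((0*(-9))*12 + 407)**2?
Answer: 165649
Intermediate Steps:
((0*(-9))*12 + 407)**2 = (0*12 + 407)**2 = (0 + 407)**2 = 407**2 = 165649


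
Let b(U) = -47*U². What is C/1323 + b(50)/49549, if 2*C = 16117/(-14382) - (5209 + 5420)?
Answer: -12046605499855/1885575897828 ≈ -6.3888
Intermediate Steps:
C = -152882395/28764 (C = (16117/(-14382) - (5209 + 5420))/2 = (16117*(-1/14382) - 1*10629)/2 = (-16117/14382 - 10629)/2 = (½)*(-152882395/14382) = -152882395/28764 ≈ -5315.1)
C/1323 + b(50)/49549 = -152882395/28764/1323 - 47*50²/49549 = -152882395/28764*1/1323 - 47*2500*(1/49549) = -152882395/38054772 - 117500*1/49549 = -152882395/38054772 - 117500/49549 = -12046605499855/1885575897828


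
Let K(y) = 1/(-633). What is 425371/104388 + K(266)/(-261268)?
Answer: 488534588648/119888635013 ≈ 4.0749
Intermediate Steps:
K(y) = -1/633
425371/104388 + K(266)/(-261268) = 425371/104388 - 1/633/(-261268) = 425371*(1/104388) - 1/633*(-1/261268) = 425371/104388 + 1/165382644 = 488534588648/119888635013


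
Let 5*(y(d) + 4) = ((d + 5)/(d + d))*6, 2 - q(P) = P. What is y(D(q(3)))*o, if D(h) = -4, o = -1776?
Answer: 36852/5 ≈ 7370.4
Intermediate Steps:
q(P) = 2 - P
y(d) = -4 + 3*(5 + d)/(5*d) (y(d) = -4 + (((d + 5)/(d + d))*6)/5 = -4 + (((5 + d)/((2*d)))*6)/5 = -4 + (((5 + d)*(1/(2*d)))*6)/5 = -4 + (((5 + d)/(2*d))*6)/5 = -4 + (3*(5 + d)/d)/5 = -4 + 3*(5 + d)/(5*d))
y(D(q(3)))*o = (-17/5 + 3/(-4))*(-1776) = (-17/5 + 3*(-¼))*(-1776) = (-17/5 - ¾)*(-1776) = -83/20*(-1776) = 36852/5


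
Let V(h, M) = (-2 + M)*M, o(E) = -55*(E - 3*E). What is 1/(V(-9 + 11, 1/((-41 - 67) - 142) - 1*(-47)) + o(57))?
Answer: 62500/524039501 ≈ 0.00011927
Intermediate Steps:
o(E) = 110*E (o(E) = -(-110)*E = 110*E)
V(h, M) = M*(-2 + M)
1/(V(-9 + 11, 1/((-41 - 67) - 142) - 1*(-47)) + o(57)) = 1/((1/((-41 - 67) - 142) - 1*(-47))*(-2 + (1/((-41 - 67) - 142) - 1*(-47))) + 110*57) = 1/((1/(-108 - 142) + 47)*(-2 + (1/(-108 - 142) + 47)) + 6270) = 1/((1/(-250) + 47)*(-2 + (1/(-250) + 47)) + 6270) = 1/((-1/250 + 47)*(-2 + (-1/250 + 47)) + 6270) = 1/(11749*(-2 + 11749/250)/250 + 6270) = 1/((11749/250)*(11249/250) + 6270) = 1/(132164501/62500 + 6270) = 1/(524039501/62500) = 62500/524039501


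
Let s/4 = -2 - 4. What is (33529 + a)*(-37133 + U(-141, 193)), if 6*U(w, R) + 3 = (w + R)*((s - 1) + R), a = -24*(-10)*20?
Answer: -2734965795/2 ≈ -1.3675e+9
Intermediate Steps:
s = -24 (s = 4*(-2 - 4) = 4*(-6) = -24)
a = 4800 (a = 240*20 = 4800)
U(w, R) = -½ + (-25 + R)*(R + w)/6 (U(w, R) = -½ + ((w + R)*((-24 - 1) + R))/6 = -½ + ((R + w)*(-25 + R))/6 = -½ + ((-25 + R)*(R + w))/6 = -½ + (-25 + R)*(R + w)/6)
(33529 + a)*(-37133 + U(-141, 193)) = (33529 + 4800)*(-37133 + (-½ - 25/6*193 - 25/6*(-141) + (⅙)*193² + (⅙)*193*(-141))) = 38329*(-37133 + (-½ - 4825/6 + 1175/2 + (⅙)*37249 - 9071/2)) = 38329*(-37133 + (-½ - 4825/6 + 1175/2 + 37249/6 - 9071/2)) = 38329*(-37133 + 2911/2) = 38329*(-71355/2) = -2734965795/2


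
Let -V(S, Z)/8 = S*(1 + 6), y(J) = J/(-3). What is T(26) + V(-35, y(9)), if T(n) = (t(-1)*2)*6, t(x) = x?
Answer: 1948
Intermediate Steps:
y(J) = -J/3 (y(J) = J*(-⅓) = -J/3)
T(n) = -12 (T(n) = -1*2*6 = -2*6 = -12)
V(S, Z) = -56*S (V(S, Z) = -8*S*(1 + 6) = -8*S*7 = -56*S)
T(26) + V(-35, y(9)) = -12 - 56*(-35) = -12 + 1960 = 1948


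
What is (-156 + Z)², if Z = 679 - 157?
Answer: 133956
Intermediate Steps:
Z = 522
(-156 + Z)² = (-156 + 522)² = 366² = 133956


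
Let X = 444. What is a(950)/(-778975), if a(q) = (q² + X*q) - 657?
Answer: -1323643/778975 ≈ -1.6992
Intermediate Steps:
a(q) = -657 + q² + 444*q (a(q) = (q² + 444*q) - 657 = -657 + q² + 444*q)
a(950)/(-778975) = (-657 + 950² + 444*950)/(-778975) = (-657 + 902500 + 421800)*(-1/778975) = 1323643*(-1/778975) = -1323643/778975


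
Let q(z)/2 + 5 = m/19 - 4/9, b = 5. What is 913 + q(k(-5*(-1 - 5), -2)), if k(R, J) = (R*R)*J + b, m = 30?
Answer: 154801/171 ≈ 905.27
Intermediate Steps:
k(R, J) = 5 + J*R**2 (k(R, J) = (R*R)*J + 5 = R**2*J + 5 = J*R**2 + 5 = 5 + J*R**2)
q(z) = -1322/171 (q(z) = -10 + 2*(30/19 - 4/9) = -10 + 2*(194/171) = -10 + 388/171 = -1322/171)
913 + q(k(-5*(-1 - 5), -2)) = 913 - 1322/171 = 154801/171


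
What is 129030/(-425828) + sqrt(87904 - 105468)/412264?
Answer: -64515/212914 + I*sqrt(4391)/206132 ≈ -0.30301 + 0.00032147*I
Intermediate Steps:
129030/(-425828) + sqrt(87904 - 105468)/412264 = 129030*(-1/425828) + sqrt(-17564)*(1/412264) = -64515/212914 + (2*I*sqrt(4391))*(1/412264) = -64515/212914 + I*sqrt(4391)/206132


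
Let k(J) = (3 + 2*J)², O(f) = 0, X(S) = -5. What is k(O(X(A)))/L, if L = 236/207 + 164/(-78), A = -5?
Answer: -24219/2590 ≈ -9.3510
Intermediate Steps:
L = -2590/2691 (L = 236*(1/207) + 164*(-1/78) = 236/207 - 82/39 = -2590/2691 ≈ -0.96247)
k(O(X(A)))/L = (3 + 2*0)²/(-2590/2691) = (3 + 0)²*(-2691/2590) = 3²*(-2691/2590) = 9*(-2691/2590) = -24219/2590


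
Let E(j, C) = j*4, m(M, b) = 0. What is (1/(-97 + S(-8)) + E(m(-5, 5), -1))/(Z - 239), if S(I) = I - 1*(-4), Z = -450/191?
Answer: 191/4655999 ≈ 4.1022e-5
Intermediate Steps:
Z = -450/191 (Z = -450*1/191 = -450/191 ≈ -2.3560)
E(j, C) = 4*j
S(I) = 4 + I (S(I) = I + 4 = 4 + I)
(1/(-97 + S(-8)) + E(m(-5, 5), -1))/(Z - 239) = (1/(-97 + (4 - 8)) + 4*0)/(-450/191 - 239) = (1/(-97 - 4) + 0)/(-46099/191) = (1/(-101) + 0)*(-191/46099) = (-1/101 + 0)*(-191/46099) = -1/101*(-191/46099) = 191/4655999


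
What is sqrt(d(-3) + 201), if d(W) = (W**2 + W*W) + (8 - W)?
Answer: sqrt(230) ≈ 15.166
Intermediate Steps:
d(W) = 8 - W + 2*W**2 (d(W) = (W**2 + W**2) + (8 - W) = 2*W**2 + (8 - W) = 8 - W + 2*W**2)
sqrt(d(-3) + 201) = sqrt((8 - 1*(-3) + 2*(-3)**2) + 201) = sqrt((8 + 3 + 2*9) + 201) = sqrt((8 + 3 + 18) + 201) = sqrt(29 + 201) = sqrt(230)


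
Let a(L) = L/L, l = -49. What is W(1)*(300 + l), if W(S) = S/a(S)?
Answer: 251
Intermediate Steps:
a(L) = 1
W(S) = S (W(S) = S/1 = S*1 = S)
W(1)*(300 + l) = 1*(300 - 49) = 1*251 = 251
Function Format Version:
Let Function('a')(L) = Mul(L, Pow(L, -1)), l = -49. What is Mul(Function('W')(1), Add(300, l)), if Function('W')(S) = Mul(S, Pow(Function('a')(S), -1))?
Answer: 251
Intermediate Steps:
Function('a')(L) = 1
Function('W')(S) = S (Function('W')(S) = Mul(S, Pow(1, -1)) = Mul(S, 1) = S)
Mul(Function('W')(1), Add(300, l)) = Mul(1, Add(300, -49)) = Mul(1, 251) = 251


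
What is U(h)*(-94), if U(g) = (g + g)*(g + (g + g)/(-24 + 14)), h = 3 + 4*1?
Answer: -36848/5 ≈ -7369.6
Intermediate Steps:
h = 7 (h = 3 + 4 = 7)
U(g) = 8*g²/5 (U(g) = (2*g)*(g + (2*g)/(-10)) = (2*g)*(g + (2*g)*(-⅒)) = (2*g)*(g - g/5) = (2*g)*(4*g/5) = 8*g²/5)
U(h)*(-94) = ((8/5)*7²)*(-94) = ((8/5)*49)*(-94) = (392/5)*(-94) = -36848/5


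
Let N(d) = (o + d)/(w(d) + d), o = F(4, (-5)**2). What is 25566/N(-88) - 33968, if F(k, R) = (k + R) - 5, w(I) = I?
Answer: 72677/2 ≈ 36339.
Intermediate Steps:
F(k, R) = -5 + R + k (F(k, R) = (R + k) - 5 = -5 + R + k)
o = 24 (o = -5 + (-5)**2 + 4 = -5 + 25 + 4 = 24)
N(d) = (24 + d)/(2*d) (N(d) = (24 + d)/(d + d) = (24 + d)/((2*d)) = (24 + d)*(1/(2*d)) = (24 + d)/(2*d))
25566/N(-88) - 33968 = 25566/(((1/2)*(24 - 88)/(-88))) - 33968 = 25566/(((1/2)*(-1/88)*(-64))) - 33968 = 25566/(4/11) - 33968 = 25566*(11/4) - 33968 = 140613/2 - 33968 = 72677/2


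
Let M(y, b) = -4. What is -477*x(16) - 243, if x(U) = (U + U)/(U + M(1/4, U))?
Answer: -1515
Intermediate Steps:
x(U) = 2*U/(-4 + U) (x(U) = (U + U)/(U - 4) = (2*U)/(-4 + U) = 2*U/(-4 + U))
-477*x(16) - 243 = -954*16/(-4 + 16) - 243 = -954*16/12 - 243 = -477*8/3 - 243 = -1272 - 243 = -1515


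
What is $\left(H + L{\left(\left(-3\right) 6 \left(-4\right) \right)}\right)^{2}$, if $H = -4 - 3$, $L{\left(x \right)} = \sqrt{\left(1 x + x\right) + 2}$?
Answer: $\left(7 - \sqrt{146}\right)^{2} \approx 25.837$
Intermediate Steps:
$L{\left(x \right)} = \sqrt{2 + 2 x}$ ($L{\left(x \right)} = \sqrt{\left(x + x\right) + 2} = \sqrt{2 x + 2} = \sqrt{2 + 2 x}$)
$H = -7$
$\left(H + L{\left(\left(-3\right) 6 \left(-4\right) \right)}\right)^{2} = \left(-7 + \sqrt{2 + 2 \left(-3\right) 6 \left(-4\right)}\right)^{2} = \left(-7 + \sqrt{2 + 2 \left(\left(-18\right) \left(-4\right)\right)}\right)^{2} = \left(-7 + \sqrt{2 + 2 \cdot 72}\right)^{2} = \left(-7 + \sqrt{2 + 144}\right)^{2} = \left(-7 + \sqrt{146}\right)^{2}$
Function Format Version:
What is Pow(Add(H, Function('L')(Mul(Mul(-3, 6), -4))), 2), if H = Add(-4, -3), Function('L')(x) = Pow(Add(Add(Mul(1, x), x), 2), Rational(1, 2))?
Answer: Pow(Add(7, Mul(-1, Pow(146, Rational(1, 2)))), 2) ≈ 25.837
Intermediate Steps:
Function('L')(x) = Pow(Add(2, Mul(2, x)), Rational(1, 2)) (Function('L')(x) = Pow(Add(Add(x, x), 2), Rational(1, 2)) = Pow(Add(Mul(2, x), 2), Rational(1, 2)) = Pow(Add(2, Mul(2, x)), Rational(1, 2)))
H = -7
Pow(Add(H, Function('L')(Mul(Mul(-3, 6), -4))), 2) = Pow(Add(-7, Pow(Add(2, Mul(2, Mul(Mul(-3, 6), -4))), Rational(1, 2))), 2) = Pow(Add(-7, Pow(Add(2, Mul(2, Mul(-18, -4))), Rational(1, 2))), 2) = Pow(Add(-7, Pow(Add(2, Mul(2, 72)), Rational(1, 2))), 2) = Pow(Add(-7, Pow(Add(2, 144), Rational(1, 2))), 2) = Pow(Add(-7, Pow(146, Rational(1, 2))), 2)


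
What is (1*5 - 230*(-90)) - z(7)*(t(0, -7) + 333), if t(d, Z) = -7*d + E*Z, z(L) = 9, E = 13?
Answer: 18527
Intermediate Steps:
t(d, Z) = -7*d + 13*Z
(1*5 - 230*(-90)) - z(7)*(t(0, -7) + 333) = (1*5 - 230*(-90)) - 9*((-7*0 + 13*(-7)) + 333) = (5 + 20700) - 9*((0 - 91) + 333) = 20705 - 9*(-91 + 333) = 20705 - 9*242 = 20705 - 1*2178 = 20705 - 2178 = 18527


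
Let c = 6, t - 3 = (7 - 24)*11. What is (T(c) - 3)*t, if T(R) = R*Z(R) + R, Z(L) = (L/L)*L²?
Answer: -40296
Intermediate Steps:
t = -184 (t = 3 + (7 - 24)*11 = 3 - 17*11 = 3 - 187 = -184)
Z(L) = L² (Z(L) = 1*L² = L²)
T(R) = R + R³ (T(R) = R*R² + R = R³ + R = R + R³)
(T(c) - 3)*t = ((6 + 6³) - 3)*(-184) = ((6 + 216) - 3)*(-184) = (222 - 3)*(-184) = 219*(-184) = -40296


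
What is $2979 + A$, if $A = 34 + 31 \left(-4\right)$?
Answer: $2889$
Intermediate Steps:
$A = -90$ ($A = 34 - 124 = -90$)
$2979 + A = 2979 - 90 = 2889$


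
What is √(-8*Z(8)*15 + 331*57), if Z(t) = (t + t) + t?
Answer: 73*√3 ≈ 126.44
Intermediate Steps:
Z(t) = 3*t (Z(t) = 2*t + t = 3*t)
√(-8*Z(8)*15 + 331*57) = √(-24*8*15 + 331*57) = √(-8*24*15 + 18867) = √(-192*15 + 18867) = √(-2880 + 18867) = √15987 = 73*√3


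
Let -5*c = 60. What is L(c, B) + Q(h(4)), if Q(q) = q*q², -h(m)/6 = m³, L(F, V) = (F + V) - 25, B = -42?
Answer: -56623183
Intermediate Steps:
c = -12 (c = -⅕*60 = -12)
L(F, V) = -25 + F + V
h(m) = -6*m³
Q(q) = q³
L(c, B) + Q(h(4)) = (-25 - 12 - 42) + (-6*4³)³ = -79 + (-6*64)³ = -79 + (-384)³ = -79 - 56623104 = -56623183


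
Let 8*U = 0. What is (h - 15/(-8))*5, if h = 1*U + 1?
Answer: 115/8 ≈ 14.375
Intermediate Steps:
U = 0 (U = (1/8)*0 = 0)
h = 1 (h = 1*0 + 1 = 0 + 1 = 1)
(h - 15/(-8))*5 = (1 - 15/(-8))*5 = (1 - 15*(-1/8))*5 = (1 + 15/8)*5 = (23/8)*5 = 115/8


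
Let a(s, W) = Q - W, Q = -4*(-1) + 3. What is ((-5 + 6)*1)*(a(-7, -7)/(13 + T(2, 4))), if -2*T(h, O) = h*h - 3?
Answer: 28/25 ≈ 1.1200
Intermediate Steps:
Q = 7 (Q = 4 + 3 = 7)
T(h, O) = 3/2 - h²/2 (T(h, O) = -(h*h - 3)/2 = -(h² - 3)/2 = -(-3 + h²)/2 = 3/2 - h²/2)
a(s, W) = 7 - W
((-5 + 6)*1)*(a(-7, -7)/(13 + T(2, 4))) = ((-5 + 6)*1)*((7 - 1*(-7))/(13 + (3/2 - ½*2²))) = (1*1)*((7 + 7)/(13 + (3/2 - ½*4))) = 1*(14/(13 + (3/2 - 2))) = 1*(14/(13 - ½)) = 1*(14/(25/2)) = 1*((2/25)*14) = 1*(28/25) = 28/25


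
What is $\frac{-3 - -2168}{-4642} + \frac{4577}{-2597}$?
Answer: $- \frac{26868939}{12055274} \approx -2.2288$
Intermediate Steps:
$\frac{-3 - -2168}{-4642} + \frac{4577}{-2597} = \left(-3 + 2168\right) \left(- \frac{1}{4642}\right) + 4577 \left(- \frac{1}{2597}\right) = 2165 \left(- \frac{1}{4642}\right) - \frac{4577}{2597} = - \frac{2165}{4642} - \frac{4577}{2597} = - \frac{26868939}{12055274}$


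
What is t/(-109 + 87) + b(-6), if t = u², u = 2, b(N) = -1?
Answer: -13/11 ≈ -1.1818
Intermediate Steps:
t = 4 (t = 2² = 4)
t/(-109 + 87) + b(-6) = 4/(-109 + 87) - 1 = 4/(-22) - 1 = -1/22*4 - 1 = -2/11 - 1 = -13/11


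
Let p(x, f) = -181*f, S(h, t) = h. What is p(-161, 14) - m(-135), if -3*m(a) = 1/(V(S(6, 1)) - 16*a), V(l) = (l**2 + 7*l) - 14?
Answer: -16906847/6672 ≈ -2534.0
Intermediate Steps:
V(l) = -14 + l**2 + 7*l
m(a) = -1/(3*(64 - 16*a)) (m(a) = -1/(3*((-14 + 6**2 + 7*6) - 16*a)) = -1/(3*((-14 + 36 + 42) - 16*a)) = -1/(3*(64 - 16*a)))
p(-161, 14) - m(-135) = -181*14 - 1/(48*(-4 - 135)) = -2534 - 1/(48*(-139)) = -2534 - (-1)/(48*139) = -2534 - 1*(-1/6672) = -2534 + 1/6672 = -16906847/6672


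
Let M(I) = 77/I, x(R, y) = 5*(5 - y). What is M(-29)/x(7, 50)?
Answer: 77/6525 ≈ 0.011801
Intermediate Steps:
x(R, y) = 25 - 5*y
M(-29)/x(7, 50) = (77/(-29))/(25 - 5*50) = (77*(-1/29))/(25 - 250) = -77/29/(-225) = -77/29*(-1/225) = 77/6525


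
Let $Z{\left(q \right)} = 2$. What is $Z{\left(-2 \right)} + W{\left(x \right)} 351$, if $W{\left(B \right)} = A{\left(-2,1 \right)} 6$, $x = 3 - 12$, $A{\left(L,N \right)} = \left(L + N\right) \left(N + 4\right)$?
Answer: $-10528$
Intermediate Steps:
$A{\left(L,N \right)} = \left(4 + N\right) \left(L + N\right)$ ($A{\left(L,N \right)} = \left(L + N\right) \left(4 + N\right) = \left(4 + N\right) \left(L + N\right)$)
$x = -9$ ($x = 3 - 12 = -9$)
$W{\left(B \right)} = -30$ ($W{\left(B \right)} = \left(1^{2} + 4 \left(-2\right) + 4 \cdot 1 - 2\right) 6 = \left(1 - 8 + 4 - 2\right) 6 = \left(-5\right) 6 = -30$)
$Z{\left(-2 \right)} + W{\left(x \right)} 351 = 2 - 10530 = -10528$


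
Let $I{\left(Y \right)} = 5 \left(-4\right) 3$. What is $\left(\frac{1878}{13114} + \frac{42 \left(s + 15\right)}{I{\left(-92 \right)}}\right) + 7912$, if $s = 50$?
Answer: $\frac{103163159}{13114} \approx 7866.6$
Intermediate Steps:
$I{\left(Y \right)} = -60$ ($I{\left(Y \right)} = \left(-20\right) 3 = -60$)
$\left(\frac{1878}{13114} + \frac{42 \left(s + 15\right)}{I{\left(-92 \right)}}\right) + 7912 = \left(\frac{1878}{13114} + \frac{42 \left(50 + 15\right)}{-60}\right) + 7912 = \left(1878 \cdot \frac{1}{13114} + 42 \cdot 65 \left(- \frac{1}{60}\right)\right) + 7912 = \left(\frac{939}{6557} + 2730 \left(- \frac{1}{60}\right)\right) + 7912 = \left(\frac{939}{6557} - \frac{91}{2}\right) + 7912 = - \frac{594809}{13114} + 7912 = \frac{103163159}{13114}$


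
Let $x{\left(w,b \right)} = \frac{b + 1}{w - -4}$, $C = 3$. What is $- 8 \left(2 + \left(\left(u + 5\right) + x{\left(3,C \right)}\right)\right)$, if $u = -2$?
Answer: $- \frac{312}{7} \approx -44.571$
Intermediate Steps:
$x{\left(w,b \right)} = \frac{1 + b}{4 + w}$ ($x{\left(w,b \right)} = \frac{1 + b}{w + 4} = \frac{1 + b}{4 + w}$)
$- 8 \left(2 + \left(\left(u + 5\right) + x{\left(3,C \right)}\right)\right) = - 8 \left(2 + \left(\left(-2 + 5\right) + \frac{1 + 3}{4 + 3}\right)\right) = - 8 \left(2 + \left(3 + \frac{1}{7} \cdot 4\right)\right) = - 8 \left(2 + \left(3 + \frac{4}{7}\right)\right) = - 8 \left(2 + \frac{25}{7}\right) = \left(-8\right) \frac{39}{7} = - \frac{312}{7}$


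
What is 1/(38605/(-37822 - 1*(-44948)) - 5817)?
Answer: -1018/5916191 ≈ -0.00017207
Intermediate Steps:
1/(38605/(-37822 - 1*(-44948)) - 5817) = 1/(38605/(-37822 + 44948) - 5817) = 1/(38605/7126 - 5817) = 1/(38605*(1/7126) - 5817) = 1/(5515/1018 - 5817) = 1/(-5916191/1018) = -1018/5916191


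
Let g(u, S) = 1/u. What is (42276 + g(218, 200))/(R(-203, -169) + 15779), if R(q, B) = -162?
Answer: 400703/148022 ≈ 2.7071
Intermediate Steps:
(42276 + g(218, 200))/(R(-203, -169) + 15779) = (42276 + 1/218)/(-162 + 15779) = (42276 + 1/218)/15617 = (9216169/218)*(1/15617) = 400703/148022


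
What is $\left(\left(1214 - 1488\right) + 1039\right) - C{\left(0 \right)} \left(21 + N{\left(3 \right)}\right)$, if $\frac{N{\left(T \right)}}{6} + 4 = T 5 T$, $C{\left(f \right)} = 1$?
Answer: $498$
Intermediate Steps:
$N{\left(T \right)} = -24 + 30 T^{2}$ ($N{\left(T \right)} = -24 + 6 T 5 T = -24 + 6 \cdot 5 T T = -24 + 6 \cdot 5 T^{2} = -24 + 30 T^{2}$)
$\left(\left(1214 - 1488\right) + 1039\right) - C{\left(0 \right)} \left(21 + N{\left(3 \right)}\right) = \left(\left(1214 - 1488\right) + 1039\right) - 1 \left(21 - \left(24 - 30 \cdot 3^{2}\right)\right) = \left(-274 + 1039\right) - 1 \left(21 + \left(-24 + 30 \cdot 9\right)\right) = 765 - 1 \left(21 + \left(-24 + 270\right)\right) = 765 - 1 \left(21 + 246\right) = 765 - 1 \cdot 267 = 765 - 267 = 498$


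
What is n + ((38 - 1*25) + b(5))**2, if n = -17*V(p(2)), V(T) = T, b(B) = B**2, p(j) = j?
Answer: 1410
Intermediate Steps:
n = -34 (n = -17*2 = -34)
n + ((38 - 1*25) + b(5))**2 = -34 + ((38 - 1*25) + 5**2)**2 = -34 + ((38 - 25) + 25)**2 = -34 + (13 + 25)**2 = -34 + 38**2 = -34 + 1444 = 1410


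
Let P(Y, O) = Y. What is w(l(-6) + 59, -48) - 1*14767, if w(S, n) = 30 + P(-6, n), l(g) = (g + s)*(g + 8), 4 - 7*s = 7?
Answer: -14743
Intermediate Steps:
s = -3/7 (s = 4/7 - ⅐*7 = 4/7 - 1 = -3/7 ≈ -0.42857)
l(g) = (8 + g)*(-3/7 + g) (l(g) = (g - 3/7)*(g + 8) = (-3/7 + g)*(8 + g) = (8 + g)*(-3/7 + g))
w(S, n) = 24 (w(S, n) = 30 - 6 = 24)
w(l(-6) + 59, -48) - 1*14767 = 24 - 1*14767 = 24 - 14767 = -14743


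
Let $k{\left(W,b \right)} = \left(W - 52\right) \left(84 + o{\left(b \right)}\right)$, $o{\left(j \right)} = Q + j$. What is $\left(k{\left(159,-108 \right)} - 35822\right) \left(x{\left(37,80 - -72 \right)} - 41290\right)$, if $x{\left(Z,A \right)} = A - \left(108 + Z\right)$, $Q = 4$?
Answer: $1567185246$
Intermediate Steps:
$o{\left(j \right)} = 4 + j$
$k{\left(W,b \right)} = \left(-52 + W\right) \left(88 + b\right)$ ($k{\left(W,b \right)} = \left(W - 52\right) \left(84 + \left(4 + b\right)\right) = \left(-52 + W\right) \left(88 + b\right)$)
$x{\left(Z,A \right)} = -108 + A - Z$
$\left(k{\left(159,-108 \right)} - 35822\right) \left(x{\left(37,80 - -72 \right)} - 41290\right) = \left(\left(-4576 - -5616 + 88 \cdot 159 + 159 \left(-108\right)\right) - 35822\right) \left(\left(-108 + \left(80 - -72\right) - 37\right) - 41290\right) = \left(\left(-4576 + 5616 + 13992 - 17172\right) - 35822\right) \left(\left(-108 + \left(80 + 72\right) - 37\right) - 41290\right) = \left(-2140 - 35822\right) \left(\left(-108 + 152 - 37\right) - 41290\right) = - 37962 \left(7 - 41290\right) = \left(-37962\right) \left(-41283\right) = 1567185246$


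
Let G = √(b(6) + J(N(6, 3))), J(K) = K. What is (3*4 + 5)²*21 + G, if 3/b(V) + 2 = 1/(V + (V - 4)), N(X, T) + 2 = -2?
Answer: 6069 + 2*I*√35/5 ≈ 6069.0 + 2.3664*I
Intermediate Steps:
N(X, T) = -4 (N(X, T) = -2 - 2 = -4)
b(V) = 3/(-2 + 1/(-4 + 2*V)) (b(V) = 3/(-2 + 1/(V + (V - 4))) = 3/(-2 + 1/(V + (-4 + V))) = 3/(-2 + 1/(-4 + 2*V)))
G = 2*I*√35/5 (G = √(6*(2 - 1*6)/(-9 + 4*6) - 4) = √(6*(2 - 6)/(-9 + 24) - 4) = √(6*(-4)/15 - 4) = √(6*(1/15)*(-4) - 4) = √(-8/5 - 4) = √(-28/5) = 2*I*√35/5 ≈ 2.3664*I)
(3*4 + 5)²*21 + G = (3*4 + 5)²*21 + 2*I*√35/5 = (12 + 5)²*21 + 2*I*√35/5 = 17²*21 + 2*I*√35/5 = 289*21 + 2*I*√35/5 = 6069 + 2*I*√35/5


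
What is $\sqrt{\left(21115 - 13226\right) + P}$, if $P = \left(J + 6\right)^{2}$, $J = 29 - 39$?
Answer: $\sqrt{7905} \approx 88.91$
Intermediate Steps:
$J = -10$ ($J = 29 - 39 = -10$)
$P = 16$ ($P = \left(-10 + 6\right)^{2} = \left(-4\right)^{2} = 16$)
$\sqrt{\left(21115 - 13226\right) + P} = \sqrt{\left(21115 - 13226\right) + 16} = \sqrt{7889 + 16} = \sqrt{7905}$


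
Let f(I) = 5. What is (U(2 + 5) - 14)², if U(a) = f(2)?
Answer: 81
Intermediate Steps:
U(a) = 5
(U(2 + 5) - 14)² = (5 - 14)² = (-9)² = 81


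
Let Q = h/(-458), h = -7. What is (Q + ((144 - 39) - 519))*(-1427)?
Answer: 270566335/458 ≈ 5.9076e+5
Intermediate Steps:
Q = 7/458 (Q = -7/(-458) = -7*(-1/458) = 7/458 ≈ 0.015284)
(Q + ((144 - 39) - 519))*(-1427) = (7/458 + ((144 - 39) - 519))*(-1427) = (7/458 + (105 - 519))*(-1427) = (7/458 - 414)*(-1427) = -189605/458*(-1427) = 270566335/458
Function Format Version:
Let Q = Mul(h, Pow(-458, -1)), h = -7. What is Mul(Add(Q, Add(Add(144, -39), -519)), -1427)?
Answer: Rational(270566335, 458) ≈ 5.9076e+5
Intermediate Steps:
Q = Rational(7, 458) (Q = Mul(-7, Pow(-458, -1)) = Mul(-7, Rational(-1, 458)) = Rational(7, 458) ≈ 0.015284)
Mul(Add(Q, Add(Add(144, -39), -519)), -1427) = Mul(Add(Rational(7, 458), Add(Add(144, -39), -519)), -1427) = Mul(Add(Rational(7, 458), Add(105, -519)), -1427) = Mul(Add(Rational(7, 458), -414), -1427) = Mul(Rational(-189605, 458), -1427) = Rational(270566335, 458)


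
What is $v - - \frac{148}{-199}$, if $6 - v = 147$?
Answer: $- \frac{28207}{199} \approx -141.74$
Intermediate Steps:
$v = -141$ ($v = 6 - 147 = -141$)
$v - - \frac{148}{-199} = -141 - - \frac{148}{-199} = -141 - \left(-148\right) \left(- \frac{1}{199}\right) = -141 - \frac{148}{199} = - \frac{28207}{199}$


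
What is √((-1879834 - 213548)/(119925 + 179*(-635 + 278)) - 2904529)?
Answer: I*√253218844019290/9337 ≈ 1704.3*I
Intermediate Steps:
√((-1879834 - 213548)/(119925 + 179*(-635 + 278)) - 2904529) = √(-2093382/(119925 + 179*(-357)) - 2904529) = √(-2093382/(119925 - 63903) - 2904529) = √(-2093382/56022 - 2904529) = √(-2093382*1/56022 - 2904529) = √(-348897/9337 - 2904529) = √(-27119936170/9337) = I*√253218844019290/9337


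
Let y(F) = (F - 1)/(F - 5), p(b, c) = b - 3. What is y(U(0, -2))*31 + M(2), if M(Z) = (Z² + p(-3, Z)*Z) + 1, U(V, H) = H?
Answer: 44/7 ≈ 6.2857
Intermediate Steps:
p(b, c) = -3 + b
y(F) = (-1 + F)/(-5 + F)
M(Z) = 1 + Z² - 6*Z (M(Z) = (Z² + (-3 - 3)*Z) + 1 = (Z² - 6*Z) + 1 = 1 + Z² - 6*Z)
y(U(0, -2))*31 + M(2) = ((-1 - 2)/(-5 - 2))*31 + (1 + 2² - 6*2) = (-3/(-7))*31 + (1 + 4 - 12) = -⅐*(-3)*31 - 7 = (3/7)*31 - 7 = 93/7 - 7 = 44/7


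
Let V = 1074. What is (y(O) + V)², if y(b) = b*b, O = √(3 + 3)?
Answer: 1166400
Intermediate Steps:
O = √6 ≈ 2.4495
y(b) = b²
(y(O) + V)² = ((√6)² + 1074)² = (6 + 1074)² = 1080² = 1166400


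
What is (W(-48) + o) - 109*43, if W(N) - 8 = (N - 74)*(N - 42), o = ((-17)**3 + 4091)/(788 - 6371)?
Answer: 11726435/1861 ≈ 6301.1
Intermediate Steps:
o = 274/1861 (o = (-4913 + 4091)/(-5583) = -822*(-1/5583) = 274/1861 ≈ 0.14723)
W(N) = 8 + (-74 + N)*(-42 + N) (W(N) = 8 + (N - 74)*(N - 42) = 8 + (-74 + N)*(-42 + N))
(W(-48) + o) - 109*43 = ((3116 + (-48)**2 - 116*(-48)) + 274/1861) - 109*43 = ((3116 + 2304 + 5568) + 274/1861) - 4687 = (10988 + 274/1861) - 4687 = 20448942/1861 - 4687 = 11726435/1861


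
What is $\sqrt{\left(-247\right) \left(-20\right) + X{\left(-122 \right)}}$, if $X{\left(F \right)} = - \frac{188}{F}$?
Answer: $\frac{\sqrt{18387474}}{61} \approx 70.296$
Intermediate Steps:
$\sqrt{\left(-247\right) \left(-20\right) + X{\left(-122 \right)}} = \sqrt{\left(-247\right) \left(-20\right) - \frac{188}{-122}} = \sqrt{4940 - - \frac{94}{61}} = \sqrt{4940 + \frac{94}{61}} = \sqrt{\frac{301434}{61}} = \frac{\sqrt{18387474}}{61}$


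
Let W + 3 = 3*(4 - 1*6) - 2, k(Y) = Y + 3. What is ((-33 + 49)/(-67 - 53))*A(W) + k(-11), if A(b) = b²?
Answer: -362/15 ≈ -24.133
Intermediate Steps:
k(Y) = 3 + Y
W = -11 (W = -3 + (3*(4 - 1*6) - 2) = -3 + (3*(4 - 6) - 2) = -3 + (3*(-2) - 2) = -3 + (-6 - 2) = -3 - 8 = -11)
((-33 + 49)/(-67 - 53))*A(W) + k(-11) = ((-33 + 49)/(-67 - 53))*(-11)² + (3 - 11) = (16/(-120))*121 - 8 = (16*(-1/120))*121 - 8 = -2/15*121 - 8 = -242/15 - 8 = -362/15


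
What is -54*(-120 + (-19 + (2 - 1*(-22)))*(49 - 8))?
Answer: -4590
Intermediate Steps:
-54*(-120 + (-19 + (2 - 1*(-22)))*(49 - 8)) = -54*(-120 + (-19 + (2 + 22))*41) = -54*(-120 + (-19 + 24)*41) = -54*(-120 + 5*41) = -54*(-120 + 205) = -54*85 = -4590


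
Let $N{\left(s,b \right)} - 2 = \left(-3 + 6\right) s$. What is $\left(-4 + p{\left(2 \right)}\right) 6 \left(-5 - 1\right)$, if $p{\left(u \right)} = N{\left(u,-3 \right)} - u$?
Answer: $-72$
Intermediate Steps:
$N{\left(s,b \right)} = 2 + 3 s$ ($N{\left(s,b \right)} = 2 + \left(-3 + 6\right) s = 2 + 3 s$)
$p{\left(u \right)} = 2 + 2 u$ ($p{\left(u \right)} = \left(2 + 3 u\right) - u = 2 + 2 u$)
$\left(-4 + p{\left(2 \right)}\right) 6 \left(-5 - 1\right) = \left(-4 + \left(2 + 2 \cdot 2\right)\right) 6 \left(-5 - 1\right) = \left(-4 + \left(2 + 4\right)\right) 6 \left(-6\right) = \left(-4 + 6\right) \left(-36\right) = 2 \left(-36\right) = -72$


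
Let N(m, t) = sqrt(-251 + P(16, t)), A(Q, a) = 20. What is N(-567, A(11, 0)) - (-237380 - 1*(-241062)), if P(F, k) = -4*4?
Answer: -3682 + I*sqrt(267) ≈ -3682.0 + 16.34*I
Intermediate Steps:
P(F, k) = -16
N(m, t) = I*sqrt(267) (N(m, t) = sqrt(-251 - 16) = sqrt(-267) = I*sqrt(267))
N(-567, A(11, 0)) - (-237380 - 1*(-241062)) = I*sqrt(267) - (-237380 - 1*(-241062)) = I*sqrt(267) - (-237380 + 241062) = I*sqrt(267) - 1*3682 = I*sqrt(267) - 3682 = -3682 + I*sqrt(267)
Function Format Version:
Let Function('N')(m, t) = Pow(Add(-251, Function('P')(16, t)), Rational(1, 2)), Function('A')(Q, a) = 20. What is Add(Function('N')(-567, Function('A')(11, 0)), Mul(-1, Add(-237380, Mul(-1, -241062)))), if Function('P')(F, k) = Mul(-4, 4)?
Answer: Add(-3682, Mul(I, Pow(267, Rational(1, 2)))) ≈ Add(-3682.0, Mul(16.340, I))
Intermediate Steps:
Function('P')(F, k) = -16
Function('N')(m, t) = Mul(I, Pow(267, Rational(1, 2))) (Function('N')(m, t) = Pow(Add(-251, -16), Rational(1, 2)) = Pow(-267, Rational(1, 2)) = Mul(I, Pow(267, Rational(1, 2))))
Add(Function('N')(-567, Function('A')(11, 0)), Mul(-1, Add(-237380, Mul(-1, -241062)))) = Add(Mul(I, Pow(267, Rational(1, 2))), Mul(-1, Add(-237380, Mul(-1, -241062)))) = Add(Mul(I, Pow(267, Rational(1, 2))), Mul(-1, Add(-237380, 241062))) = Add(Mul(I, Pow(267, Rational(1, 2))), Mul(-1, 3682)) = Add(Mul(I, Pow(267, Rational(1, 2))), -3682) = Add(-3682, Mul(I, Pow(267, Rational(1, 2))))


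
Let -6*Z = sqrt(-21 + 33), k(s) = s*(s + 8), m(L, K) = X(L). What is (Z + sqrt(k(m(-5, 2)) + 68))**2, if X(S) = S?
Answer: 160/3 - 2*sqrt(159)/3 ≈ 44.927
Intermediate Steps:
m(L, K) = L
k(s) = s*(8 + s)
Z = -sqrt(3)/3 (Z = -sqrt(-21 + 33)/6 = -sqrt(3)/3 ≈ -0.57735)
(Z + sqrt(k(m(-5, 2)) + 68))**2 = (-sqrt(3)/3 + sqrt(-5*(8 - 5) + 68))**2 = (-sqrt(3)/3 + sqrt(-5*3 + 68))**2 = (-sqrt(3)/3 + sqrt(-15 + 68))**2 = (-sqrt(3)/3 + sqrt(53))**2 = (sqrt(53) - sqrt(3)/3)**2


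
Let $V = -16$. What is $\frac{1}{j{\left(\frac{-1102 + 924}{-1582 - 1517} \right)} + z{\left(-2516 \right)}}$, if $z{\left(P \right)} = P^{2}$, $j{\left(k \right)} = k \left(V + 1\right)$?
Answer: $\frac{1033}{6539153558} \approx 1.5797 \cdot 10^{-7}$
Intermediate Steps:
$j{\left(k \right)} = - 15 k$ ($j{\left(k \right)} = k \left(-16 + 1\right) = k \left(-15\right) = - 15 k$)
$\frac{1}{j{\left(\frac{-1102 + 924}{-1582 - 1517} \right)} + z{\left(-2516 \right)}} = \frac{1}{- 15 \frac{-1102 + 924}{-1582 - 1517} + \left(-2516\right)^{2}} = \frac{1}{- 15 \left(- \frac{178}{-3099}\right) + 6330256} = \frac{1}{- 15 \left(\left(-178\right) \left(- \frac{1}{3099}\right)\right) + 6330256} = \frac{1}{\left(-15\right) \frac{178}{3099} + 6330256} = \frac{1}{- \frac{890}{1033} + 6330256} = \frac{1}{\frac{6539153558}{1033}} = \frac{1033}{6539153558}$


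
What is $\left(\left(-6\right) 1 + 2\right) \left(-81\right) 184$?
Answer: $59616$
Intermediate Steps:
$\left(\left(-6\right) 1 + 2\right) \left(-81\right) 184 = \left(-6 + 2\right) \left(-81\right) 184 = \left(-4\right) \left(-81\right) 184 = 324 \cdot 184 = 59616$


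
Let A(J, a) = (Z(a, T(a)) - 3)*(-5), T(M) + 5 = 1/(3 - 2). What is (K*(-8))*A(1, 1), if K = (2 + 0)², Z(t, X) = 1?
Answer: -320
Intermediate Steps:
T(M) = -4 (T(M) = -5 + 1/(3 - 2) = -5 + 1/1 = -5 + 1 = -4)
K = 4 (K = 2² = 4)
A(J, a) = 10 (A(J, a) = (1 - 3)*(-5) = -2*(-5) = 10)
(K*(-8))*A(1, 1) = (4*(-8))*10 = -32*10 = -320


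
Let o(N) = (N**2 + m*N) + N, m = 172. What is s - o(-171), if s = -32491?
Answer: -32149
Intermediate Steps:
o(N) = N**2 + 173*N (o(N) = (N**2 + 172*N) + N = N**2 + 173*N)
s - o(-171) = -32491 - (-171)*(173 - 171) = -32491 - (-171)*2 = -32491 - 1*(-342) = -32491 + 342 = -32149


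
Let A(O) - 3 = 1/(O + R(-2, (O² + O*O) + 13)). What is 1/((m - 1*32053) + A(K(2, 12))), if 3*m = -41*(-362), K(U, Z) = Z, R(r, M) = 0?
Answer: -12/325231 ≈ -3.6897e-5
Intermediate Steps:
m = 14842/3 (m = (-41*(-362))/3 = (⅓)*14842 = 14842/3 ≈ 4947.3)
A(O) = 3 + 1/O (A(O) = 3 + 1/(O + 0) = 3 + 1/O)
1/((m - 1*32053) + A(K(2, 12))) = 1/((14842/3 - 1*32053) + (3 + 1/12)) = 1/((14842/3 - 32053) + (3 + 1/12)) = 1/(-81317/3 + 37/12) = 1/(-325231/12) = -12/325231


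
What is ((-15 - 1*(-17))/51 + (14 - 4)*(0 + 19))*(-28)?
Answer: -271376/51 ≈ -5321.1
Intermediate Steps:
((-15 - 1*(-17))/51 + (14 - 4)*(0 + 19))*(-28) = ((-15 + 17)*(1/51) + 10*19)*(-28) = (2*(1/51) + 190)*(-28) = (2/51 + 190)*(-28) = (9692/51)*(-28) = -271376/51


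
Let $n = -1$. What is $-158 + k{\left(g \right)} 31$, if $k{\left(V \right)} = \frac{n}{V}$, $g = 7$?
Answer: $- \frac{1137}{7} \approx -162.43$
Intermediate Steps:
$k{\left(V \right)} = - \frac{1}{V}$
$-158 + k{\left(g \right)} 31 = -158 + - \frac{1}{7} \cdot 31 = -158 + \left(-1\right) \frac{1}{7} \cdot 31 = -158 - \frac{31}{7} = - \frac{1137}{7}$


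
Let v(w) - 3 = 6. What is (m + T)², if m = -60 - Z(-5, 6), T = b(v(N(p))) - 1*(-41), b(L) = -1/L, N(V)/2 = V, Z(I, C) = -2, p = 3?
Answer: 23716/81 ≈ 292.79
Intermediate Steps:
N(V) = 2*V
v(w) = 9 (v(w) = 3 + 6 = 9)
T = 368/9 (T = -1/9 - 1*(-41) = -1*⅑ + 41 = -⅑ + 41 = 368/9 ≈ 40.889)
m = -58 (m = -60 - 1*(-2) = -60 + 2 = -58)
(m + T)² = (-58 + 368/9)² = (-154/9)² = 23716/81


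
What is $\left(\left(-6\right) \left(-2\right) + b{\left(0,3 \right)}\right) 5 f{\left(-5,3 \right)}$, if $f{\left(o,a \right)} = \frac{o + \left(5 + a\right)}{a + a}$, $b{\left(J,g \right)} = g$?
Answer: $\frac{75}{2} \approx 37.5$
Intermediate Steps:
$f{\left(o,a \right)} = \frac{5 + a + o}{2 a}$
$\left(\left(-6\right) \left(-2\right) + b{\left(0,3 \right)}\right) 5 f{\left(-5,3 \right)} = \left(\left(-6\right) \left(-2\right) + 3\right) 5 \frac{5 + 3 - 5}{2 \cdot 3} = \left(12 + 3\right) 5 \cdot \frac{1}{2} \cdot \frac{1}{3} \cdot 3 = 15 \cdot 5 \cdot \frac{1}{2} = 15 \cdot \frac{5}{2} = \frac{75}{2}$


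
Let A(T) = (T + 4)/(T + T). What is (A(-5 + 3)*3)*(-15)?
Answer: 45/2 ≈ 22.500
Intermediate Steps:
A(T) = (4 + T)/(2*T) (A(T) = (4 + T)/((2*T)) = (4 + T)*(1/(2*T)) = (4 + T)/(2*T))
(A(-5 + 3)*3)*(-15) = (((4 + (-5 + 3))/(2*(-5 + 3)))*3)*(-15) = (((1/2)*(4 - 2)/(-2))*3)*(-15) = (((1/2)*(-1/2)*2)*3)*(-15) = -1/2*3*(-15) = -3/2*(-15) = 45/2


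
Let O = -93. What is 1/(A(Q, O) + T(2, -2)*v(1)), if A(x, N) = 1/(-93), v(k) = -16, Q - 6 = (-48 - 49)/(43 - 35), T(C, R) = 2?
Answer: -93/2977 ≈ -0.031240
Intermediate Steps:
Q = -49/8 (Q = 6 + (-48 - 49)/(43 - 35) = 6 - 97/8 = -49/8 ≈ -6.1250)
A(x, N) = -1/93
1/(A(Q, O) + T(2, -2)*v(1)) = 1/(-1/93 + 2*(-16)) = 1/(-1/93 - 32) = 1/(-2977/93) = -93/2977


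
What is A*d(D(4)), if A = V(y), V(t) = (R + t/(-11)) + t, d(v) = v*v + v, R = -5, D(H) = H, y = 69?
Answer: 12700/11 ≈ 1154.5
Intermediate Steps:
d(v) = v + v² (d(v) = v² + v = v + v²)
V(t) = -5 + 10*t/11 (V(t) = (-5 + t/(-11)) + t = (-5 + t*(-1/11)) + t = (-5 - t/11) + t = -5 + 10*t/11)
A = 635/11 (A = -5 + (10/11)*69 = -5 + 690/11 = 635/11 ≈ 57.727)
A*d(D(4)) = 635*(4*(1 + 4))/11 = 635*(4*5)/11 = (635/11)*20 = 12700/11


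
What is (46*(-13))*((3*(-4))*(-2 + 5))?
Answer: 21528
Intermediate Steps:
(46*(-13))*((3*(-4))*(-2 + 5)) = -(-7176)*3 = -598*(-36) = 21528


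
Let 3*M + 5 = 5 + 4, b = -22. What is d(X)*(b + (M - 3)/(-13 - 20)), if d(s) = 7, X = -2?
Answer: -15211/99 ≈ -153.65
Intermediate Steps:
M = 4/3 (M = -5/3 + (5 + 4)/3 = -5/3 + (⅓)*9 = -5/3 + 3 = 4/3 ≈ 1.3333)
d(X)*(b + (M - 3)/(-13 - 20)) = 7*(-22 + (4/3 - 3)/(-13 - 20)) = 7*(-22 - 5/3/(-33)) = 7*(-22 - 5/3*(-1/33)) = 7*(-22 + 5/99) = 7*(-2173/99) = -15211/99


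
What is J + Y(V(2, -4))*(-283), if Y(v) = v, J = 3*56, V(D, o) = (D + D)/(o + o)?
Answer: 619/2 ≈ 309.50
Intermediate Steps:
V(D, o) = D/o (V(D, o) = (2*D)/((2*o)) = (2*D)*(1/(2*o)) = D/o)
J = 168
J + Y(V(2, -4))*(-283) = 168 + (2/(-4))*(-283) = 168 + (2*(-1/4))*(-283) = 168 - 1/2*(-283) = 168 + 283/2 = 619/2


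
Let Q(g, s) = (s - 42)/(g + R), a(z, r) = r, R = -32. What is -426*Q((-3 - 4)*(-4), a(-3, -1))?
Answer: -9159/2 ≈ -4579.5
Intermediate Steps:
Q(g, s) = (-42 + s)/(-32 + g) (Q(g, s) = (s - 42)/(g - 32) = (-42 + s)/(-32 + g))
-426*Q((-3 - 4)*(-4), a(-3, -1)) = -426*(-42 - 1)/(-32 + (-3 - 4)*(-4)) = -426*(-43)/(-32 - 7*(-4)) = -426*(-43)/(-32 + 28) = -426*(-43)/(-4) = -(-213)*(-43)/2 = -426*43/4 = -9159/2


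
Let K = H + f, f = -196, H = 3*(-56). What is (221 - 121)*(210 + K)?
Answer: -15400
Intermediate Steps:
H = -168
K = -364 (K = -168 - 196 = -364)
(221 - 121)*(210 + K) = (221 - 121)*(210 - 364) = 100*(-154) = -15400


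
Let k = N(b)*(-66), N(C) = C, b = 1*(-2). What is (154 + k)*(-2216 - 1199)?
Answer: -976690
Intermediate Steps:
b = -2
k = 132 (k = -2*(-66) = 132)
(154 + k)*(-2216 - 1199) = (154 + 132)*(-2216 - 1199) = 286*(-3415) = -976690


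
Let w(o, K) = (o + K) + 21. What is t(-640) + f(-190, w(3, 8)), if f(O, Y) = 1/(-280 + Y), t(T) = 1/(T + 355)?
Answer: -533/70680 ≈ -0.0075410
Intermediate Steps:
w(o, K) = 21 + K + o (w(o, K) = (K + o) + 21 = 21 + K + o)
t(T) = 1/(355 + T)
t(-640) + f(-190, w(3, 8)) = 1/(355 - 640) + 1/(-280 + (21 + 8 + 3)) = 1/(-285) + 1/(-280 + 32) = -1/285 + 1/(-248) = -1/285 - 1/248 = -533/70680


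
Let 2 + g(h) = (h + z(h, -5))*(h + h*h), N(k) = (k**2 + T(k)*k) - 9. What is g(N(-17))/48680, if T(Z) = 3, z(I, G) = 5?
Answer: 6162389/24340 ≈ 253.18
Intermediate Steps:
N(k) = -9 + k**2 + 3*k (N(k) = (k**2 + 3*k) - 9 = -9 + k**2 + 3*k)
g(h) = -2 + (5 + h)*(h + h**2) (g(h) = -2 + (h + 5)*(h + h*h) = -2 + (5 + h)*(h + h**2))
g(N(-17))/48680 = (-2 + (-9 + (-17)**2 + 3*(-17))**3 + 5*(-9 + (-17)**2 + 3*(-17)) + 6*(-9 + (-17)**2 + 3*(-17))**2)/48680 = (-2 + (-9 + 289 - 51)**3 + 5*(-9 + 289 - 51) + 6*(-9 + 289 - 51)**2)*(1/48680) = (-2 + 229**3 + 5*229 + 6*229**2)*(1/48680) = (-2 + 12008989 + 1145 + 6*52441)*(1/48680) = (-2 + 12008989 + 1145 + 314646)*(1/48680) = 12324778*(1/48680) = 6162389/24340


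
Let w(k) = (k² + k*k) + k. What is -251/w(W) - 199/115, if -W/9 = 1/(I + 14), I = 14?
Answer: 452245/207 ≈ 2184.8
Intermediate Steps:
W = -9/28 (W = -9/(14 + 14) = -9/28 ≈ -0.32143)
w(k) = k + 2*k² (w(k) = (k² + k²) + k = 2*k² + k = k + 2*k²)
-251/w(W) - 199/115 = -251*(-28/(9*(1 + 2*(-9/28)))) - 199/115 = -251*(-28/(9*(1 - 9/14))) - 199*1/115 = -251/((-9/28*5/14)) - 199/115 = -251/(-45/392) - 199/115 = -251*(-392/45) - 199/115 = 98392/45 - 199/115 = 452245/207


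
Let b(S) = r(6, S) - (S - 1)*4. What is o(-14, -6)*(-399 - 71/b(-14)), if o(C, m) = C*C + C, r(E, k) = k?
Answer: -1676675/23 ≈ -72899.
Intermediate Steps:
o(C, m) = C + C² (o(C, m) = C² + C = C + C²)
b(S) = 4 - 3*S (b(S) = S - (S - 1)*4 = S - (-1 + S)*4 = S - (-4 + 4*S) = S + (4 - 4*S) = 4 - 3*S)
o(-14, -6)*(-399 - 71/b(-14)) = (-14*(1 - 14))*(-399 - 71/(4 - 3*(-14))) = (-14*(-13))*(-399 - 71/(4 + 42)) = 182*(-399 - 71/46) = 182*(-18425/46) = -1676675/23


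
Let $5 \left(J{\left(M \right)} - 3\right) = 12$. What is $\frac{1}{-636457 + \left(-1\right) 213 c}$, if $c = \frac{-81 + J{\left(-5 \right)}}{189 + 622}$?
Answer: $- \frac{4055}{2580752621} \approx -1.5712 \cdot 10^{-6}$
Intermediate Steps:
$J{\left(M \right)} = \frac{27}{5}$ ($J{\left(M \right)} = 3 + \frac{1}{5} \cdot 12 = 3 + \frac{12}{5} = \frac{27}{5}$)
$c = - \frac{378}{4055}$ ($c = \frac{-81 + \frac{27}{5}}{189 + 622} = - \frac{378}{5 \cdot 811} = \left(- \frac{378}{5}\right) \frac{1}{811} = - \frac{378}{4055} \approx -0.093218$)
$\frac{1}{-636457 + \left(-1\right) 213 c} = \frac{1}{-636457 + \left(-1\right) 213 \left(- \frac{378}{4055}\right)} = \frac{1}{-636457 - - \frac{80514}{4055}} = \frac{1}{-636457 + \frac{80514}{4055}} = \frac{1}{- \frac{2580752621}{4055}} = - \frac{4055}{2580752621}$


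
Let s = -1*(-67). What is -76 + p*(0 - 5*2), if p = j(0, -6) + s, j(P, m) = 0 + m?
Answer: -686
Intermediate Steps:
j(P, m) = m
s = 67
p = 61 (p = -6 + 67 = 61)
-76 + p*(0 - 5*2) = -76 + 61*(0 - 5*2) = -76 + 61*(0 - 10) = -76 + 61*(-10) = -76 - 610 = -686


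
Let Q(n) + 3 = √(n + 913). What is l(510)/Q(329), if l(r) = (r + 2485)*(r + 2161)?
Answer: 7999645/411 + 7999645*√138/411 ≈ 2.4811e+5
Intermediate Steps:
Q(n) = -3 + √(913 + n) (Q(n) = -3 + √(n + 913) = -3 + √(913 + n))
l(r) = (2161 + r)*(2485 + r) (l(r) = (2485 + r)*(2161 + r) = (2161 + r)*(2485 + r))
l(510)/Q(329) = (5370085 + 510² + 4646*510)/(-3 + √(913 + 329)) = (5370085 + 260100 + 2369460)/(-3 + √1242) = 7999645/(-3 + 3*√138)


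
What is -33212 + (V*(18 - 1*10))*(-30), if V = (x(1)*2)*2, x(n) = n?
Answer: -34172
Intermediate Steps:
V = 4 (V = (1*2)*2 = 2*2 = 4)
-33212 + (V*(18 - 1*10))*(-30) = -33212 + (4*(18 - 1*10))*(-30) = -33212 + (4*(18 - 10))*(-30) = -33212 + (4*8)*(-30) = -33212 + 32*(-30) = -33212 - 960 = -34172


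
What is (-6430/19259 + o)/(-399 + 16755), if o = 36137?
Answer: 231985351/105000068 ≈ 2.2094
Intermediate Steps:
(-6430/19259 + o)/(-399 + 16755) = (-6430/19259 + 36137)/(-399 + 16755) = (-6430*1/19259 + 36137)/16356 = (-6430/19259 + 36137)*(1/16356) = (695956053/19259)*(1/16356) = 231985351/105000068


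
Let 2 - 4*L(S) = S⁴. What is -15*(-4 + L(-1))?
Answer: 225/4 ≈ 56.250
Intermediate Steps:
L(S) = ½ - S⁴/4
-15*(-4 + L(-1)) = -15*(-4 + (½ - ¼*(-1)⁴)) = -15*(-4 + (½ - ¼*1)) = -15*(-4 + (½ - ¼)) = -15*(-4 + ¼) = -15*(-15/4) = 225/4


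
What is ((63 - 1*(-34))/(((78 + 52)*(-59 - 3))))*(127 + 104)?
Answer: -22407/8060 ≈ -2.7800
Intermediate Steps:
((63 - 1*(-34))/(((78 + 52)*(-59 - 3))))*(127 + 104) = ((63 + 34)/((130*(-62))))*231 = (97/(-8060))*231 = (97*(-1/8060))*231 = -97/8060*231 = -22407/8060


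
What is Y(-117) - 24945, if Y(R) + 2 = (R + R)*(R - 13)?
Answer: 5473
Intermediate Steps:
Y(R) = -2 + 2*R*(-13 + R) (Y(R) = -2 + (R + R)*(R - 13) = -2 + (2*R)*(-13 + R) = -2 + 2*R*(-13 + R))
Y(-117) - 24945 = (-2 - 26*(-117) + 2*(-117)²) - 24945 = (-2 + 3042 + 2*13689) - 24945 = (-2 + 3042 + 27378) - 24945 = 30418 - 24945 = 5473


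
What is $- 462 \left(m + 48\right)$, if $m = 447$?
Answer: $-228690$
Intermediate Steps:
$- 462 \left(m + 48\right) = - 462 \left(447 + 48\right) = \left(-462\right) 495 = -228690$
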